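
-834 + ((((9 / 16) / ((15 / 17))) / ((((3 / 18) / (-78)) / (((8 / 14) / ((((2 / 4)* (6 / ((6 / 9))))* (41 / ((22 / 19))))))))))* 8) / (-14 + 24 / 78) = -2022254946 / 2426585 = -833.37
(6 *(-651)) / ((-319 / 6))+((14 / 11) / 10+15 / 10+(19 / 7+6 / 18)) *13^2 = 863.52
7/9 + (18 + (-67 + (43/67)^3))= -129815579/2706867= -47.96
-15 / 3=-5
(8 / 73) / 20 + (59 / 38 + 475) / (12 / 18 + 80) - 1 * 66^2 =-14601240493 / 3356540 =-4350.09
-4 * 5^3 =-500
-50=-50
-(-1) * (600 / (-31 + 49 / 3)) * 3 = -1350 / 11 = -122.73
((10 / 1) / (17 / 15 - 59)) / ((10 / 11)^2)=-363 / 1736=-0.21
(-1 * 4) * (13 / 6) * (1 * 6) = -52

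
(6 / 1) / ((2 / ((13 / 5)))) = 39 / 5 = 7.80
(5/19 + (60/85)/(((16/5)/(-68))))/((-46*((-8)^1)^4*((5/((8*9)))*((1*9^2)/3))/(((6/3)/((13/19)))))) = 7/57408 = 0.00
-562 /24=-281 /12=-23.42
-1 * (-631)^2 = -398161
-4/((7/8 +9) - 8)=-32/15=-2.13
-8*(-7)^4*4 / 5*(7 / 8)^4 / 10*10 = -5764801 / 640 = -9007.50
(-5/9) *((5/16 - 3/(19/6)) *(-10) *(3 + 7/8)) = -149575/10944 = -13.67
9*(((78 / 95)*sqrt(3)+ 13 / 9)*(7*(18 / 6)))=14742*sqrt(3) / 95+ 273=541.78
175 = 175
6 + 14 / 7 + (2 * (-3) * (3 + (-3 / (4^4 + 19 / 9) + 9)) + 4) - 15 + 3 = -167094 / 2323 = -71.93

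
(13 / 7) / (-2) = -13 / 14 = -0.93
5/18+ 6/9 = 17/18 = 0.94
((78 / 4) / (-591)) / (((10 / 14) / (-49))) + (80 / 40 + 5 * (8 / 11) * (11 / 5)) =24159 / 1970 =12.26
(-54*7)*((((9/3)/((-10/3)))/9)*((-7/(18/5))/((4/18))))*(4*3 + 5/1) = -22491/4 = -5622.75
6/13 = 0.46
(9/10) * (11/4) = 99/40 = 2.48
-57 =-57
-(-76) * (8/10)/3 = 304/15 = 20.27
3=3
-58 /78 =-29 /39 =-0.74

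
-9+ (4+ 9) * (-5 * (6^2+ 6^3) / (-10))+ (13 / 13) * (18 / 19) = 30969 / 19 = 1629.95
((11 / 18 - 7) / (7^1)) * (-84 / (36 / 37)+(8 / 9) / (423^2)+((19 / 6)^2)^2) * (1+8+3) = -42143659115 / 270540648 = -155.78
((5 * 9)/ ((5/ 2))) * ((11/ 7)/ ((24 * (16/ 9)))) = 297/ 448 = 0.66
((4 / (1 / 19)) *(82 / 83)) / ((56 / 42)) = 4674 / 83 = 56.31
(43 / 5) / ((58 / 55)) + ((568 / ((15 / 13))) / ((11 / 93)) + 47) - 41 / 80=107605937 / 25520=4216.53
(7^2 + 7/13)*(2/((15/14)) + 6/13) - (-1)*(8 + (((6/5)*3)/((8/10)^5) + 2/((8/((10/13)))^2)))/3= 157918757/1297920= 121.67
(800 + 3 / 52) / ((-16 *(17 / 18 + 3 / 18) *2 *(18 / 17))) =-707251 / 33280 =-21.25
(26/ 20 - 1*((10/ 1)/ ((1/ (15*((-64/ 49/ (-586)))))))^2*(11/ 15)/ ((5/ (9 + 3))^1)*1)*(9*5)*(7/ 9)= 2274100837/ 58892414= 38.61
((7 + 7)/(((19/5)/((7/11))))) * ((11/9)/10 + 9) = 40229/1881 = 21.39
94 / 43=2.19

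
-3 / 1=-3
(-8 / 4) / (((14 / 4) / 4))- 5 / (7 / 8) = -8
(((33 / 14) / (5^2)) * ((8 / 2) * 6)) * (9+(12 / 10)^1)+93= 101571 / 875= 116.08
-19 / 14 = -1.36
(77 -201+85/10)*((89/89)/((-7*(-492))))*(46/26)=-253/4264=-0.06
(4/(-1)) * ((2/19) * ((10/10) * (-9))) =72/19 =3.79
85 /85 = 1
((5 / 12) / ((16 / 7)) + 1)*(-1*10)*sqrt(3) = -20.48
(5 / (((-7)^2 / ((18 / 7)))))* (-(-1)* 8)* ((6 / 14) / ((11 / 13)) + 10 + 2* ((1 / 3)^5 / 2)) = 15733120 / 713097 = 22.06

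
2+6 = 8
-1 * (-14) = 14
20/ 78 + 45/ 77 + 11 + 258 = 810332/ 3003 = 269.84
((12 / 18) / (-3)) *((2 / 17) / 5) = -4 / 765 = -0.01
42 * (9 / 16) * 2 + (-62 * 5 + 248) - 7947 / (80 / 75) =-119441 / 16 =-7465.06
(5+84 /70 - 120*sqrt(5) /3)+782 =3941 /5 - 40*sqrt(5) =698.76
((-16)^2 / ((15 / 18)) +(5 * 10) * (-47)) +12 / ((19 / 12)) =-193346 / 95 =-2035.22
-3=-3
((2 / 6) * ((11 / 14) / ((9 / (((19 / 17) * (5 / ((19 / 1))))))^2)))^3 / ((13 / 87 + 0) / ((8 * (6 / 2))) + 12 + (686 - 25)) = 603109375 / 18548702511070344301017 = 0.00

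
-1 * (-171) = 171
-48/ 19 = -2.53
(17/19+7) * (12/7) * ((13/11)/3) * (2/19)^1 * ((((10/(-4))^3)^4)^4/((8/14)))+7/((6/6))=3463895836830488408077770786349885583/279434283129503744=12396101859932293297.78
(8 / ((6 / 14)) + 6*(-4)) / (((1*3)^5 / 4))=-64 / 729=-0.09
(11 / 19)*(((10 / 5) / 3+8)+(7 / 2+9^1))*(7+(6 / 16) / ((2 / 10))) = 99187 / 912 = 108.76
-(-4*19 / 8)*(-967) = -18373 / 2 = -9186.50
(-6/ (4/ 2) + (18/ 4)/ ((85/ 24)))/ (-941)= 147/ 79985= 0.00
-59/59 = -1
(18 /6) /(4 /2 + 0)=3 /2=1.50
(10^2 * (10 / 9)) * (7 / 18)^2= 12250 / 729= 16.80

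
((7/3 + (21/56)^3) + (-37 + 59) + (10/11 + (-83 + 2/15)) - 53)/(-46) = 9341081/3886080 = 2.40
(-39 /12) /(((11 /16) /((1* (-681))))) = 35412 /11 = 3219.27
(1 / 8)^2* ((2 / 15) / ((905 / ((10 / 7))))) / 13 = 0.00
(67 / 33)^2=4.12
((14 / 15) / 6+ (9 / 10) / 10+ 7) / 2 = 6521 / 1800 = 3.62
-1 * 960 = -960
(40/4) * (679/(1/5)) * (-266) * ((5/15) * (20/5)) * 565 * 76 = -1551113032000/3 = -517037677333.33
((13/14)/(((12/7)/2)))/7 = 13/84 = 0.15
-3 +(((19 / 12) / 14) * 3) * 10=0.39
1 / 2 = 0.50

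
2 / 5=0.40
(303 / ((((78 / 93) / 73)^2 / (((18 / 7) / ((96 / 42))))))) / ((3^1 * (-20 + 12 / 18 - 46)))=-13965427863 / 1059968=-13175.33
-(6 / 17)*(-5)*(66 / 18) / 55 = 2 / 17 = 0.12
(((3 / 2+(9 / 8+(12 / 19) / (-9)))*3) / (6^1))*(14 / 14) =1165 / 912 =1.28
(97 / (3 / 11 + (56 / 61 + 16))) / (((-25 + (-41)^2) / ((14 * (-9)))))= -0.43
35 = 35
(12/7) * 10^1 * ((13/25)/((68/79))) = 6162/595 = 10.36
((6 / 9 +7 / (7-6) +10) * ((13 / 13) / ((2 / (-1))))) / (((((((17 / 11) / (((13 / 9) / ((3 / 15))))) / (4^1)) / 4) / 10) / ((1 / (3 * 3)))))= -3031600 / 4131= -733.87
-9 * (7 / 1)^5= -151263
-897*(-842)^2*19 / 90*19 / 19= -2013812242 / 15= -134254149.47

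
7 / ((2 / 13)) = 91 / 2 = 45.50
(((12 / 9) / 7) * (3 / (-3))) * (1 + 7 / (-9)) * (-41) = 1.74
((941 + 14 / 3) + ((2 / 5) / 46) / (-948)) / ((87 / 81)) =927869211 / 1053860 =880.45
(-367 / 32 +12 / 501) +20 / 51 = -3012331 / 272544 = -11.05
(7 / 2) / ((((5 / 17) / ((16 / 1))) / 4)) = 3808 / 5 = 761.60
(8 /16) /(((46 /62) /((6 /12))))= 31 /92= 0.34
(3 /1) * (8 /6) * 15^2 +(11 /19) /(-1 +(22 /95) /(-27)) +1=2329402 /2587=900.43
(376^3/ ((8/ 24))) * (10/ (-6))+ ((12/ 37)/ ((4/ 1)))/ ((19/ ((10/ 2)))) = -186848176625/ 703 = -265786879.98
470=470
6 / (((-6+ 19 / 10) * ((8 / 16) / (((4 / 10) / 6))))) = -8 / 41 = -0.20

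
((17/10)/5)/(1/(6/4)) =51/100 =0.51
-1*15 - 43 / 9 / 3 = -448 / 27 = -16.59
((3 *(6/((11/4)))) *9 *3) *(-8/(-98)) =7776/539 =14.43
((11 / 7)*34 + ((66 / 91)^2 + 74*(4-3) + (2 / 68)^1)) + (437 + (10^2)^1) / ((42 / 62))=259226287 / 281554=920.70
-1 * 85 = -85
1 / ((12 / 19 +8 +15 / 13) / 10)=2470 / 2417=1.02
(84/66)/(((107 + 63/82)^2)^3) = 4256093399936/5238679328650346306816099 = 0.00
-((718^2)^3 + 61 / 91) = -12467749208805602045 / 91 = -137008233063797824.67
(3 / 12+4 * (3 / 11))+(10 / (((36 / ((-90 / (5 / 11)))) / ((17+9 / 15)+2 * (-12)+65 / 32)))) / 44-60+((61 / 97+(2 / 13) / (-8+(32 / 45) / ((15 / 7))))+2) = -58114047661 / 1148740736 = -50.59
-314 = -314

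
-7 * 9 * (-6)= 378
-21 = -21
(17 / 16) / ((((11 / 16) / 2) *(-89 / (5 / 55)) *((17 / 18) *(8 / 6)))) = -27 / 10769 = -0.00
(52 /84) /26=1 /42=0.02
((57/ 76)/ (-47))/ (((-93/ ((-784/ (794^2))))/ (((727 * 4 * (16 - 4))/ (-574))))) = 122136/ 9415088833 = 0.00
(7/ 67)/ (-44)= -0.00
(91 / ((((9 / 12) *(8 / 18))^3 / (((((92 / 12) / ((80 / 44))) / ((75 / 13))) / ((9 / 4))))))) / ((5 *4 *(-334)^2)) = 299299 / 836670000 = 0.00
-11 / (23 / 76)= -836 / 23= -36.35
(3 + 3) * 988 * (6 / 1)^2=213408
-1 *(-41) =41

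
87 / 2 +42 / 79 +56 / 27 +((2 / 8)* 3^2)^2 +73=4237613 / 34128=124.17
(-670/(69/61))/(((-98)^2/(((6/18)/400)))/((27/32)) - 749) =-122610/2827262557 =-0.00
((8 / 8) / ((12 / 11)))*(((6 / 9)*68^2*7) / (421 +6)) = 25432 / 549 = 46.32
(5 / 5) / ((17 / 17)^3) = 1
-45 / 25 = -9 / 5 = -1.80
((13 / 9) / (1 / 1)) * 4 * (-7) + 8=-292 / 9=-32.44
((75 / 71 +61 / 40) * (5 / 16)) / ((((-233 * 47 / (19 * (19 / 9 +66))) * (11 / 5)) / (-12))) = 426920785 / 821062176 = 0.52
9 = 9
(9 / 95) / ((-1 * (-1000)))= 9 / 95000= 0.00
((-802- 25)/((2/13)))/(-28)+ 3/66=118289/616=192.03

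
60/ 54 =1.11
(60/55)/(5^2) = 12/275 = 0.04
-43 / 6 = -7.17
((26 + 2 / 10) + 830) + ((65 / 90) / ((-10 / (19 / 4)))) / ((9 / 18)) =61597 / 72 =855.51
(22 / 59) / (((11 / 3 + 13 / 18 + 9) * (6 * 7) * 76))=33 / 3782254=0.00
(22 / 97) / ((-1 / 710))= -15620 / 97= -161.03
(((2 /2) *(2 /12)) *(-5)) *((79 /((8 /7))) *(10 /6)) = -13825 /144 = -96.01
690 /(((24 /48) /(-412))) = -568560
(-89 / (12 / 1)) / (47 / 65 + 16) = -5785 / 13044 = -0.44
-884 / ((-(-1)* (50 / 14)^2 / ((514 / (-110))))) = 11132212 / 34375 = 323.85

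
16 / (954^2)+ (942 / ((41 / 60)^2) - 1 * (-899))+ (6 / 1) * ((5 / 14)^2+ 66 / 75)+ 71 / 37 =101390993973643043 / 34671471971850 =2924.33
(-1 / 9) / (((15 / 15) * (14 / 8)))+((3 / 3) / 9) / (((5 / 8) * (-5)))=-52 / 525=-0.10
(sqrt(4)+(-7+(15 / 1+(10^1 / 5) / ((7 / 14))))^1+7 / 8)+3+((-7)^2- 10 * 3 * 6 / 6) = 36.88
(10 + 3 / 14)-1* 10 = 3 / 14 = 0.21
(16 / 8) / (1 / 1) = 2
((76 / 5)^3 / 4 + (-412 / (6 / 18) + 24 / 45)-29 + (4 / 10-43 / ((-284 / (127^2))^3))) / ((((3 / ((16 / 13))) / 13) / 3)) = 67655134076885053 / 536866500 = 126018542.93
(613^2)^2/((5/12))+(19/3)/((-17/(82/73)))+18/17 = 6308355802655956/18615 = 338885619267.04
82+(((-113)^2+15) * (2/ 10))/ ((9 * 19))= 82894/ 855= 96.95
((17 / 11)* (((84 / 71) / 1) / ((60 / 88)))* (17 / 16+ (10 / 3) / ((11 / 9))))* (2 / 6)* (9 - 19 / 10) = 79373 / 3300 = 24.05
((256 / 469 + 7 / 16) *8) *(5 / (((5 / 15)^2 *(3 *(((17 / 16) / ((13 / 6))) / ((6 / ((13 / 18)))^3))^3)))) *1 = 188624911598.13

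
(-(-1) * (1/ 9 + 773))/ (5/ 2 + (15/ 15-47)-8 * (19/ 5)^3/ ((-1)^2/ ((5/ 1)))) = -347900/ 1007271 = -0.35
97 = 97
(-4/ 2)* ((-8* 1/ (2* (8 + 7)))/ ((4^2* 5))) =1/ 150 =0.01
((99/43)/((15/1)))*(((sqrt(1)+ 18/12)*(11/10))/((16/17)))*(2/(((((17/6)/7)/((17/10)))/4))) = 129591/8600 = 15.07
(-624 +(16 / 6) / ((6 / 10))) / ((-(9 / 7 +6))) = 85.04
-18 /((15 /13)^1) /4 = -39 /10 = -3.90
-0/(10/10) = 0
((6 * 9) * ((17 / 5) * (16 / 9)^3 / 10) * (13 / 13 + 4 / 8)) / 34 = 1024 / 225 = 4.55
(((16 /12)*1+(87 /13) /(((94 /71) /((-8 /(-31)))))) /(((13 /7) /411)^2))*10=4135474371840 /3201029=1291920.31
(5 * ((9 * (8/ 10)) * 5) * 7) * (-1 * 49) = -61740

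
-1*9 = -9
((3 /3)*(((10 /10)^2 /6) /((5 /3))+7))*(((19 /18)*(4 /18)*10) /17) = 1349 /1377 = 0.98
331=331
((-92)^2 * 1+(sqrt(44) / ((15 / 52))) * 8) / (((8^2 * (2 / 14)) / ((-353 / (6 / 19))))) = -24836021 / 24 - 610337 * sqrt(11) / 90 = -1057325.97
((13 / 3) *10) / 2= 65 / 3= 21.67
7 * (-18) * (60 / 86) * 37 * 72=-10069920 / 43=-234184.19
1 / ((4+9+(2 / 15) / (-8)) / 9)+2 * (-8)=-11924 / 779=-15.31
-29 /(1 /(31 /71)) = -899 /71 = -12.66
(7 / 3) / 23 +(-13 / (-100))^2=81661 / 690000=0.12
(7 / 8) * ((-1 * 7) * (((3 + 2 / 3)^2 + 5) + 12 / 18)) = -117.06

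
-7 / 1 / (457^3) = -0.00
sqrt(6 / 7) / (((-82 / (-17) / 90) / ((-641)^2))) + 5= 5 + 314323965 * sqrt(42) / 287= 7097747.55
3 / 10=0.30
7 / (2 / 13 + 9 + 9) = 91 / 236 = 0.39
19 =19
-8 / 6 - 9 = -31 / 3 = -10.33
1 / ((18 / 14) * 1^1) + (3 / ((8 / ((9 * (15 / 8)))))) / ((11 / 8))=4261 / 792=5.38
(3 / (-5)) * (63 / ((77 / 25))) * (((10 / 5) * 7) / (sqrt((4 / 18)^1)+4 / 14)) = 119070 / 341 -138915 * sqrt(2) / 341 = -226.94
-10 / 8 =-5 / 4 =-1.25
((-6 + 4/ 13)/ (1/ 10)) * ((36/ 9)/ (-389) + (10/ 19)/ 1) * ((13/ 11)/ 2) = -1411180/ 81301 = -17.36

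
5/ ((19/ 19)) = 5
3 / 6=1 / 2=0.50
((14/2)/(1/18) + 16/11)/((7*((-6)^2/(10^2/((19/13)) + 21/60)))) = 6106411/175560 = 34.78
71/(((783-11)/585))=41535/772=53.80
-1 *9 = -9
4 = 4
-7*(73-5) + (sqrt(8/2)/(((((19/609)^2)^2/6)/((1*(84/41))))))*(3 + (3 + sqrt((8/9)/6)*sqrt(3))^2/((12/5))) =1192671207582008/5343161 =223214536.78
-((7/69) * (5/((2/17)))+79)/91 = -11497/12558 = -0.92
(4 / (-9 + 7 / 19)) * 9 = -171 / 41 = -4.17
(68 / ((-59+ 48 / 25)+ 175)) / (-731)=-25 / 31691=-0.00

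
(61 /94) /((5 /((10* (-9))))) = -549 /47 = -11.68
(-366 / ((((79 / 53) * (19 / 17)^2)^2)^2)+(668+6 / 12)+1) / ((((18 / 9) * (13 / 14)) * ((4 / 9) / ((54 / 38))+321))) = 1438148951020835333637147 / 1342903368517009571671334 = 1.07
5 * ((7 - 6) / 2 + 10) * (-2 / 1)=-105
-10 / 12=-5 / 6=-0.83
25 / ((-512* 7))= -25 / 3584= -0.01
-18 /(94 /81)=-729 /47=-15.51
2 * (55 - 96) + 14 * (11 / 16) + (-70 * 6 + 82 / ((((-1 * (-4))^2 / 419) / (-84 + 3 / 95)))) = -180804.06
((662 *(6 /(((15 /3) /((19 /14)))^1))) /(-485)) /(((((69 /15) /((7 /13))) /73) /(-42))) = 797.80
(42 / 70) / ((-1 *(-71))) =3 / 355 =0.01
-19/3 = -6.33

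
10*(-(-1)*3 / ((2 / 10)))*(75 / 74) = 152.03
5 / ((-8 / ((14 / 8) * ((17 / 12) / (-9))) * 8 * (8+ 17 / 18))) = 85 / 35328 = 0.00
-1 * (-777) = 777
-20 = -20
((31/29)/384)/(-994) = -31/11069184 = -0.00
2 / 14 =1 / 7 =0.14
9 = 9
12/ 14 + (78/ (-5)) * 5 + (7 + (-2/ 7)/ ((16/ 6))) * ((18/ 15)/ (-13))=-70779/ 910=-77.78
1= 1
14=14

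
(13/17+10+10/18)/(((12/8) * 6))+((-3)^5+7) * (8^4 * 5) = -6655424828/1377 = -4833278.74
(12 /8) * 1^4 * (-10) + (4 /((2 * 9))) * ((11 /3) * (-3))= -157 /9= -17.44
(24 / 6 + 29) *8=264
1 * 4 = 4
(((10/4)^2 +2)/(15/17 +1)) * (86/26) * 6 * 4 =72369/208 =347.93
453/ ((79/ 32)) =14496/ 79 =183.49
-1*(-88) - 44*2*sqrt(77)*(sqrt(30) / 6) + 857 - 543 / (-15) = 4906 / 5 - 44*sqrt(2310) / 3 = 276.28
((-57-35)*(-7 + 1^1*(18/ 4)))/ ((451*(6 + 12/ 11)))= 115/ 1599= 0.07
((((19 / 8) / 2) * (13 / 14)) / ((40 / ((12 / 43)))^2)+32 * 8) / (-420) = -10602907823 / 17395392000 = -0.61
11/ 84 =0.13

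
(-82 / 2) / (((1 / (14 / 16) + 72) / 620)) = -347.54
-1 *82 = -82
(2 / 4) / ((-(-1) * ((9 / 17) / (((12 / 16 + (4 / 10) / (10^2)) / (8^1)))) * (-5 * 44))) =-6409 / 15840000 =-0.00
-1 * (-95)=95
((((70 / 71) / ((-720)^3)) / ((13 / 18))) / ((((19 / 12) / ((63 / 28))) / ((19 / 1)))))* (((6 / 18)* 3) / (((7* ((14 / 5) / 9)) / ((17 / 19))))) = -0.00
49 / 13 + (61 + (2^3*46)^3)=647869258 / 13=49836096.77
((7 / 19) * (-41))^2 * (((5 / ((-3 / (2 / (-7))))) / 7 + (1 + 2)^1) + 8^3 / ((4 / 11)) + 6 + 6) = 351650071 / 1083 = 324699.97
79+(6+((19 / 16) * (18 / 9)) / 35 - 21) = 17939 / 280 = 64.07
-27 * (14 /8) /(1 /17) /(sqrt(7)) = -459 * sqrt(7) /4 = -303.60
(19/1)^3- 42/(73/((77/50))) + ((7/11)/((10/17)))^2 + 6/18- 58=720944263/105996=6801.62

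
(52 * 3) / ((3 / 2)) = 104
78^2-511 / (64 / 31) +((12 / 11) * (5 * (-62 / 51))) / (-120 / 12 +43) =2305005125 / 394944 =5836.28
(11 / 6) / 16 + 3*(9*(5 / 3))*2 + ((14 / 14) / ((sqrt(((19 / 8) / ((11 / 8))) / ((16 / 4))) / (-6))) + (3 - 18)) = 7211 / 96 - 12*sqrt(209) / 19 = 65.98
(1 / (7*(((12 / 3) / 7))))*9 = 9 / 4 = 2.25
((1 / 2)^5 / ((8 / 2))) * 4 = 1 / 32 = 0.03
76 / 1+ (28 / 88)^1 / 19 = 31775 / 418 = 76.02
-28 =-28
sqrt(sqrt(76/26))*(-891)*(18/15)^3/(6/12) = -384912*13^(3/4)*38^(1/4)/1625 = -4026.35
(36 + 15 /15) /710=0.05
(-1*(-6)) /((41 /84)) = 504 /41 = 12.29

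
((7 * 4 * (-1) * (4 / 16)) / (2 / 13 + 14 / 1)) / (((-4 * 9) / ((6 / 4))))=91 / 4416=0.02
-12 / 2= -6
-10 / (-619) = 10 / 619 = 0.02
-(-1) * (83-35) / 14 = 24 / 7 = 3.43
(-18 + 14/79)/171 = -0.10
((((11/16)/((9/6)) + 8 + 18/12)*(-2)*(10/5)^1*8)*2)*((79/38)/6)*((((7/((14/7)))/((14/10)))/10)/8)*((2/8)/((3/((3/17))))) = -18881/186048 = -0.10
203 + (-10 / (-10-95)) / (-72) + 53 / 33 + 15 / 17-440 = -33153559 / 141372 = -234.51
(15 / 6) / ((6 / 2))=5 / 6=0.83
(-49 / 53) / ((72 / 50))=-1225 / 1908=-0.64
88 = 88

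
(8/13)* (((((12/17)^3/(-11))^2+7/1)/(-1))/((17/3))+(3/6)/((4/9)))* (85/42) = -73135585585/531557544518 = -0.14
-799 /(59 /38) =-30362 /59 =-514.61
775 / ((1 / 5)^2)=19375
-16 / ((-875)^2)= -16 / 765625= -0.00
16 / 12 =4 / 3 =1.33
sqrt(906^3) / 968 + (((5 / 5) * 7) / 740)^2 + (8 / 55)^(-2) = 75.44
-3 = -3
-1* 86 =-86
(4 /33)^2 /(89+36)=16 /136125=0.00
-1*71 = -71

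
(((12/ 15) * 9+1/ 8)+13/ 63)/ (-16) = -18979/ 40320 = -0.47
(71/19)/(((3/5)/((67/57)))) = 23785/3249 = 7.32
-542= -542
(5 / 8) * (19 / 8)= 95 / 64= 1.48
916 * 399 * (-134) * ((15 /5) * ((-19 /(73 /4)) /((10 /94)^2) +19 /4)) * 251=5871550588140762 /1825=3217287993501.79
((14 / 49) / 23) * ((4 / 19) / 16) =1 / 6118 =0.00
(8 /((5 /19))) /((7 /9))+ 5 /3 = 4279 /105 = 40.75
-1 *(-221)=221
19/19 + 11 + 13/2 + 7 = 51/2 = 25.50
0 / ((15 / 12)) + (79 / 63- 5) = -236 / 63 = -3.75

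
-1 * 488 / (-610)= 0.80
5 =5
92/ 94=46/ 47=0.98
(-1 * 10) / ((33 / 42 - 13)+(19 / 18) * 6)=420 / 247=1.70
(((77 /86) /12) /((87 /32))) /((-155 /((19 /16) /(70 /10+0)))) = -209 /6958260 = -0.00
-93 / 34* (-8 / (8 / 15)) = 1395 / 34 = 41.03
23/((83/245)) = 5635/83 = 67.89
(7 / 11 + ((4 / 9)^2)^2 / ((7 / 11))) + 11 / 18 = 1322393 / 1010394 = 1.31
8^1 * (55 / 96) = 55 / 12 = 4.58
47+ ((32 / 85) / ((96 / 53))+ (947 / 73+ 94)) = 154.18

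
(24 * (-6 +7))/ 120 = 1/ 5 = 0.20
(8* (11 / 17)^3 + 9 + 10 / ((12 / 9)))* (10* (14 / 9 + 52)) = 442054250 / 44217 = 9997.38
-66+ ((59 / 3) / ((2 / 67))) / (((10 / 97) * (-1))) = -387401 / 60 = -6456.68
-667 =-667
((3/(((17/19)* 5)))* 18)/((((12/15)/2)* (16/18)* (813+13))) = 4617/112336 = 0.04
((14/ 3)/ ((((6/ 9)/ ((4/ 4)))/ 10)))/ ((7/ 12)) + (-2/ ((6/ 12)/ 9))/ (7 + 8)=588/ 5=117.60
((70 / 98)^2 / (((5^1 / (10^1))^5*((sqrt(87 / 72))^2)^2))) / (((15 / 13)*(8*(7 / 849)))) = 42382080 / 288463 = 146.92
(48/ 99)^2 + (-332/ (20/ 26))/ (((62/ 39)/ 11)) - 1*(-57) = -494427304/ 168795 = -2929.16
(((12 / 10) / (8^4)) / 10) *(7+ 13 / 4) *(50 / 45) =41 / 122880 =0.00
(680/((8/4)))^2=115600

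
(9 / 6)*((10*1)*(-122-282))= -6060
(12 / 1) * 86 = 1032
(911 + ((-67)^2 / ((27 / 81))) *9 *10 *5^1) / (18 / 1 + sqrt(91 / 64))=6982342272 / 20645 - 48488488 *sqrt(91) / 20645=315804.87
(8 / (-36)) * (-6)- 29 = -83 / 3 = -27.67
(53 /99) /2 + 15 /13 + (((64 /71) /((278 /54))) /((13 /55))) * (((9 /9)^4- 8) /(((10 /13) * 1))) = -135132401 /25402806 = -5.32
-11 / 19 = -0.58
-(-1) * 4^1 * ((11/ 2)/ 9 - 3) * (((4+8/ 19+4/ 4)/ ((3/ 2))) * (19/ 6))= -8858/ 81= -109.36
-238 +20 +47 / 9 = -1915 / 9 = -212.78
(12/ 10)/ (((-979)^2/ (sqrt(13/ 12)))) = 0.00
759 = 759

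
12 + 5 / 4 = 13.25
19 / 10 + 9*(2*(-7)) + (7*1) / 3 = -3653 / 30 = -121.77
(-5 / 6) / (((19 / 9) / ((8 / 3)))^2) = -480 / 361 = -1.33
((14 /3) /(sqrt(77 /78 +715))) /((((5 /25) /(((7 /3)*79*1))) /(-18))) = -77420*sqrt(4356066) /55847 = -2893.35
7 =7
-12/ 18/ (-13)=2/ 39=0.05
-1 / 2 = -0.50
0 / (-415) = 0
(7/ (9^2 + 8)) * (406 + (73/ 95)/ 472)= 127435791/ 3990760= 31.93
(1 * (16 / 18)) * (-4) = -32 / 9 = -3.56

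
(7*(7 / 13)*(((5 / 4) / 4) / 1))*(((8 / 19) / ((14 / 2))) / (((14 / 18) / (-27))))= -1215 / 494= -2.46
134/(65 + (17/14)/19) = 35644/17307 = 2.06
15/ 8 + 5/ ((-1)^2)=55/ 8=6.88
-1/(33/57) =-19/11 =-1.73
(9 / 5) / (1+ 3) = 9 / 20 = 0.45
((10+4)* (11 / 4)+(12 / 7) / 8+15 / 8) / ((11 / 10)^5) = 28412500 / 1127357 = 25.20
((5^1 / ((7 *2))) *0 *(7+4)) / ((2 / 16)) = 0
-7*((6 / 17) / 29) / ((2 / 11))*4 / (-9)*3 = 308 / 493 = 0.62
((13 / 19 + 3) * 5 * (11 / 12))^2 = 3705625 / 12996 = 285.14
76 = 76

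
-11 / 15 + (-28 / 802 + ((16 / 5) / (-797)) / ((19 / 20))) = -70360763 / 91085145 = -0.77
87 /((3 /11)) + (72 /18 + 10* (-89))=-567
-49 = -49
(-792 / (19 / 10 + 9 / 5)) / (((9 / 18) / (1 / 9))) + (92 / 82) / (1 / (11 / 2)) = -62799 / 1517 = -41.40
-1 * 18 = -18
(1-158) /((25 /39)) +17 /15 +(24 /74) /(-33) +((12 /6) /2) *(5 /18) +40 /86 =-1914156479 /7875450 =-243.05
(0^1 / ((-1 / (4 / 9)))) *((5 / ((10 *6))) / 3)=0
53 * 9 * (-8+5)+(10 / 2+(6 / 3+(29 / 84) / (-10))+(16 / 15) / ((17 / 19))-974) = -34226909 / 14280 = -2396.84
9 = 9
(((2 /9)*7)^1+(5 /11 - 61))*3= -176.97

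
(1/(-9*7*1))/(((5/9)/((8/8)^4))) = -1/35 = -0.03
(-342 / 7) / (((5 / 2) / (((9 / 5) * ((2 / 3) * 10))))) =-8208 / 35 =-234.51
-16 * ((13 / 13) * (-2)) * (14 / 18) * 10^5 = 2488888.89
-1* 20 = -20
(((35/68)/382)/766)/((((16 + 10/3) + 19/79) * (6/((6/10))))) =1659/184610081248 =0.00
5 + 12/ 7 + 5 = 82/ 7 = 11.71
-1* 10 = -10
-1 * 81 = -81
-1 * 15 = -15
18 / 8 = 9 / 4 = 2.25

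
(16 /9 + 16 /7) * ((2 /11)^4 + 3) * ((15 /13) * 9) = 24103680 /190333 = 126.64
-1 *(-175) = 175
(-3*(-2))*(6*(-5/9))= -20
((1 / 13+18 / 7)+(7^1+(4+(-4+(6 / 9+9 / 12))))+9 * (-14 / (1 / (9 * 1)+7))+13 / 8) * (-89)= 3909859 / 8736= 447.56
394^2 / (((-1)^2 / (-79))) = -12263644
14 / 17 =0.82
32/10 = 16/5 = 3.20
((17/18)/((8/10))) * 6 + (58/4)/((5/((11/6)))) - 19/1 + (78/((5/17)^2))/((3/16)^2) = 1923089/75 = 25641.19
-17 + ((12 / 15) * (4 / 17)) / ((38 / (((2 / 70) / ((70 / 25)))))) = -1345291 / 79135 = -17.00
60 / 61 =0.98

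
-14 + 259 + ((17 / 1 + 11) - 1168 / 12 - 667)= -1474 / 3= -491.33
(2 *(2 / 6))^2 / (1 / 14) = 56 / 9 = 6.22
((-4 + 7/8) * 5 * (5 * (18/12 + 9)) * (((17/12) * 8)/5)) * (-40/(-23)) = -74375/23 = -3233.70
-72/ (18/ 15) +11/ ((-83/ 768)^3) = -5017140372/ 571787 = -8774.49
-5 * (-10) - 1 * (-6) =56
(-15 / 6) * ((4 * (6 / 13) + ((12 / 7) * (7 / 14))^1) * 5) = -3075 / 91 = -33.79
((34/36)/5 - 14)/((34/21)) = -8701/1020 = -8.53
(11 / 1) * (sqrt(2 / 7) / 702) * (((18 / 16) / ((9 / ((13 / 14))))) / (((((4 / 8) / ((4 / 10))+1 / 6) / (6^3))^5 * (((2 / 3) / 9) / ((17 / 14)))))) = 10054435710173184 * sqrt(14) / 28647703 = 1313203143.89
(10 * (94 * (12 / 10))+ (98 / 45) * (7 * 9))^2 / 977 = 40018276 / 24425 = 1638.41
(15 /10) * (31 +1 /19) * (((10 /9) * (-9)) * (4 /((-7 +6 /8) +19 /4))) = 23600 /19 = 1242.11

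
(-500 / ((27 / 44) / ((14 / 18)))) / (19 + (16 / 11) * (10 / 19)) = -32186000 / 1003833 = -32.06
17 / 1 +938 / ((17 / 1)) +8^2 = 2315 / 17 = 136.18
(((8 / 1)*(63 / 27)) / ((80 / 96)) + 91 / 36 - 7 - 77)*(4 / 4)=-10633 / 180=-59.07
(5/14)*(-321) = -1605/14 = -114.64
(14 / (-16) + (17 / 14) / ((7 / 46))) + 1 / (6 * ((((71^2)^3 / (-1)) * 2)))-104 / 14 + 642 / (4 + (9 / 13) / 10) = 12547091158426826689 / 79691699028389784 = 157.45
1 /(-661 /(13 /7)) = -13 /4627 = -0.00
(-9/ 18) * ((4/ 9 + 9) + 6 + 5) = -92/ 9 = -10.22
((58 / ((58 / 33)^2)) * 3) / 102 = 1089 / 1972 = 0.55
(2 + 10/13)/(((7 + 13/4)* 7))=144/3731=0.04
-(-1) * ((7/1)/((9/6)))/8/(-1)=-7/12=-0.58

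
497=497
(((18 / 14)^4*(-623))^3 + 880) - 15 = -199104032997604034 / 40353607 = -4933983546.94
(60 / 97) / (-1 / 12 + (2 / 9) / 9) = -19440 / 1843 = -10.55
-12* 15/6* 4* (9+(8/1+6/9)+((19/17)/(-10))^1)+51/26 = -930245/442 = -2104.63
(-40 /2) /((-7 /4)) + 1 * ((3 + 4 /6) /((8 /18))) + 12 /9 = 1765 /84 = 21.01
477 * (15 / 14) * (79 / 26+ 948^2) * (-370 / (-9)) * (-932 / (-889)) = 1601460623351850 / 80899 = 19795802461.73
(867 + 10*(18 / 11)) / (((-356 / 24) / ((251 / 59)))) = -14633802 / 57761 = -253.35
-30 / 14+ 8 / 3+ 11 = 242 / 21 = 11.52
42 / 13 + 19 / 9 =625 / 117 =5.34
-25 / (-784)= 25 / 784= 0.03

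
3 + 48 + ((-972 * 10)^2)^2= 8926168066560051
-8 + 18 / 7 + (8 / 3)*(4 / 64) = -221 / 42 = -5.26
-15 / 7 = -2.14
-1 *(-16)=16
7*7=49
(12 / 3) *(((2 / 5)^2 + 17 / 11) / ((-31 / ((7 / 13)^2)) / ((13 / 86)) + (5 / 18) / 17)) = -28128744 / 2916403325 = -0.01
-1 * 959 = -959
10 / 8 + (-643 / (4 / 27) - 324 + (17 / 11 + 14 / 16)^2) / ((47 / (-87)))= 3138943681 / 363968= 8624.23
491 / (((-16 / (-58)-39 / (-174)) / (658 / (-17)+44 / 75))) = -47727164 / 1275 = -37433.07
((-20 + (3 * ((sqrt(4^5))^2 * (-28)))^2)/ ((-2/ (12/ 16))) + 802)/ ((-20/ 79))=438375943267/ 40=10959398581.68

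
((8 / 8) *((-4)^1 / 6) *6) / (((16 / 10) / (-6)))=15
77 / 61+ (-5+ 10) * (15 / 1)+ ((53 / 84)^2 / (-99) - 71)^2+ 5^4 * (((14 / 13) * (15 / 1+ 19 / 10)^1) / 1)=16492.83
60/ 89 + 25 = 2285/ 89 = 25.67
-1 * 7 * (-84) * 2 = 1176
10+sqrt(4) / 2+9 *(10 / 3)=41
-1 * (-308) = 308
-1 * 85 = -85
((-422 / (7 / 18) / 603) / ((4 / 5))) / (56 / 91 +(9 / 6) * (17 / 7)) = -0.53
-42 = -42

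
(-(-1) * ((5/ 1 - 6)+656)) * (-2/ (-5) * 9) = 2358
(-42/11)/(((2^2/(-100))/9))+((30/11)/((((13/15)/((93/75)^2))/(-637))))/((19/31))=-21786912/5225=-4169.74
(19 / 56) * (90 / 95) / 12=3 / 112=0.03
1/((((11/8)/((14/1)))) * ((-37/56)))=-6272/407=-15.41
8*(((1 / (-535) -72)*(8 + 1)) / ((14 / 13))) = -2575404 / 535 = -4813.84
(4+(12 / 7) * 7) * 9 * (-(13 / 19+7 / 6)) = -5064 / 19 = -266.53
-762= -762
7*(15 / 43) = 105 / 43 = 2.44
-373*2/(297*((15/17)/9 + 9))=-6341/22968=-0.28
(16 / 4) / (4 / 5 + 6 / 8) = 2.58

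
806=806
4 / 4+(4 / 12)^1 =4 / 3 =1.33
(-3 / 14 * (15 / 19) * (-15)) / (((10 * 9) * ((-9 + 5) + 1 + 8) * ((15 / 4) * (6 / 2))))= 1 / 1995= 0.00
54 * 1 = 54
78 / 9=26 / 3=8.67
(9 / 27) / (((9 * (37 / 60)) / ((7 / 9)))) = 140 / 2997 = 0.05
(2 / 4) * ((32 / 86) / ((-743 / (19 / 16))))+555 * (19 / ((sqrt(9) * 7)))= 224601337 / 447286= 502.14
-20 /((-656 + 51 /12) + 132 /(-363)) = 0.03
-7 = -7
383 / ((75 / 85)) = 6511 / 15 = 434.07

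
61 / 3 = 20.33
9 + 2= 11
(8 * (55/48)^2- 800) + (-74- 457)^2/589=-52719107/169632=-310.79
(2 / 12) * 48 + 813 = 821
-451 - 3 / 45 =-6766 / 15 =-451.07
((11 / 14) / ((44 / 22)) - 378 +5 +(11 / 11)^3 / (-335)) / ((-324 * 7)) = 3495083 / 21273840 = 0.16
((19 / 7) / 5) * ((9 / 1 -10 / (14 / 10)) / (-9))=-247 / 2205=-0.11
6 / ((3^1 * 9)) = 2 / 9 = 0.22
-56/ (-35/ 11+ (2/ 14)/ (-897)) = 483483/ 27472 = 17.60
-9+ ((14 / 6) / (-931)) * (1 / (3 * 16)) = -172369 / 19152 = -9.00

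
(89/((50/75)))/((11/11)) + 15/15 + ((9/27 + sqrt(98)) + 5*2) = 7*sqrt(2) + 869/6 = 154.73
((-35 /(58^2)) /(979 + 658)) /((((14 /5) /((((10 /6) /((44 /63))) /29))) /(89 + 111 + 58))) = -338625 /7026763568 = -0.00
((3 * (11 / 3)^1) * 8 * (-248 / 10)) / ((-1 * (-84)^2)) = 682 / 2205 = 0.31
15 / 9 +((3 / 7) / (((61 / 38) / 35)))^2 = 993305 / 11163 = 88.98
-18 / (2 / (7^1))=-63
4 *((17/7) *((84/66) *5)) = 680/11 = 61.82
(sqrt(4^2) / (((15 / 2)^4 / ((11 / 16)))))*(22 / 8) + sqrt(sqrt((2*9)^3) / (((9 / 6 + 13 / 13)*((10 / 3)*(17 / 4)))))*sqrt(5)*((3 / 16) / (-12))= -9*2^(3 / 4)*sqrt(85) / 2720 + 121 / 50625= -0.05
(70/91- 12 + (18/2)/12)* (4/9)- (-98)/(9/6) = 7099/117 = 60.68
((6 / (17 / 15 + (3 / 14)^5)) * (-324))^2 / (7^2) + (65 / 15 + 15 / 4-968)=59270147472666003529 / 1003935133228908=59037.83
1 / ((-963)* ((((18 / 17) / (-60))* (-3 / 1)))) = -170 / 8667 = -0.02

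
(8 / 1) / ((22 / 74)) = 296 / 11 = 26.91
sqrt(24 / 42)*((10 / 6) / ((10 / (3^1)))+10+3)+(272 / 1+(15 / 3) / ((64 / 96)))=27*sqrt(7) / 7+559 / 2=289.71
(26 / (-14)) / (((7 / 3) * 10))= -39 / 490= -0.08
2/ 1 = 2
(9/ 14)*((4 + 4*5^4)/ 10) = 5634/ 35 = 160.97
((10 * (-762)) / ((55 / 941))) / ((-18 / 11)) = 239014 / 3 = 79671.33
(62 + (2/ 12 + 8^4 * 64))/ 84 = 1573237/ 504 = 3121.50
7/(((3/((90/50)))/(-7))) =-147/5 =-29.40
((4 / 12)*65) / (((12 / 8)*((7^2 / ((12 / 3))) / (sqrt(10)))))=520*sqrt(10) / 441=3.73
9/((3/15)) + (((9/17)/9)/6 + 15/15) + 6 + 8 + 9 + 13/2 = 3851/51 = 75.51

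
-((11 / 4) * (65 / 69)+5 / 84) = -1280 / 483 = -2.65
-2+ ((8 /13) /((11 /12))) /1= -190 /143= -1.33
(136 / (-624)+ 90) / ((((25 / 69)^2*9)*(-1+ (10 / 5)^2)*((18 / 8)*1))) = 7409174 / 658125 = 11.26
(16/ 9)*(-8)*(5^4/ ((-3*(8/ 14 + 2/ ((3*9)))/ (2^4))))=4480000/ 61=73442.62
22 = 22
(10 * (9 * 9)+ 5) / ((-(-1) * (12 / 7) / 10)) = 28525 / 6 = 4754.17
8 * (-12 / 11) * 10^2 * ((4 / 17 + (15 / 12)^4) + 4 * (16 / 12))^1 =-2614475 / 374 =-6990.57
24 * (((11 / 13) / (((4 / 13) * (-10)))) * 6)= -198 / 5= -39.60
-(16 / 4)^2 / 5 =-16 / 5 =-3.20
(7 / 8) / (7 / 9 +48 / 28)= 441 / 1256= 0.35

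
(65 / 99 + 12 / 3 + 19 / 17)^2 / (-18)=-47219762 / 25492401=-1.85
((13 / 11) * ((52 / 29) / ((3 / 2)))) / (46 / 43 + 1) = 58136 / 85173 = 0.68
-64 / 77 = -0.83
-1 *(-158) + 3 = 161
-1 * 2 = -2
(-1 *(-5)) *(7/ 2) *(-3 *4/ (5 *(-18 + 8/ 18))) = 2.39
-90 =-90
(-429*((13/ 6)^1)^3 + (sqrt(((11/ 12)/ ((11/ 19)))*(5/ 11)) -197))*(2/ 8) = -328355/ 288 + sqrt(3135)/ 264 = -1139.91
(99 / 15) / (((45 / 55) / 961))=116281 / 15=7752.07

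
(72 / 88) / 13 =9 / 143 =0.06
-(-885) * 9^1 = 7965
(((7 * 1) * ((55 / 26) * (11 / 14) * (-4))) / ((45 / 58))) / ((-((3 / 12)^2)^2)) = 15355.62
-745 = -745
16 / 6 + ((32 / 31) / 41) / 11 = 111944 / 41943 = 2.67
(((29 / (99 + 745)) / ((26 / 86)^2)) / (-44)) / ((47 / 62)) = -1662251 / 147485624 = -0.01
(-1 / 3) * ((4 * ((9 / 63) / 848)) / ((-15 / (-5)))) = -1 / 13356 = -0.00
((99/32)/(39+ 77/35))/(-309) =-165/678976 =-0.00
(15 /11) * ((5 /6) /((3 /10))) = 125 /33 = 3.79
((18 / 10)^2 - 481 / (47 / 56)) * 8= -5356744 / 1175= -4558.93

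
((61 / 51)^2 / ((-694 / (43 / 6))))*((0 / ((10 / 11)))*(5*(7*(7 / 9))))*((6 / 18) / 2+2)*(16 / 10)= 0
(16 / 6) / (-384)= -1 / 144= -0.01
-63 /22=-2.86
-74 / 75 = -0.99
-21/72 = -7/24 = -0.29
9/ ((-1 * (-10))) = 9/ 10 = 0.90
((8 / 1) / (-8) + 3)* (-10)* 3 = -60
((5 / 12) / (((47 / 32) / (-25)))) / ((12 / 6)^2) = -250 / 141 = -1.77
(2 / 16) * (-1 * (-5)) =5 / 8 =0.62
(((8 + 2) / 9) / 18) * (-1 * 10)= -50 / 81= -0.62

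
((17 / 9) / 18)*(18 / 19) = 17 / 171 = 0.10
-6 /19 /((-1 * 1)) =6 /19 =0.32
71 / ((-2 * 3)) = -11.83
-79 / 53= -1.49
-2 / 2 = -1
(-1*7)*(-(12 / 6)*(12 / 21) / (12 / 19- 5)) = -152 / 83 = -1.83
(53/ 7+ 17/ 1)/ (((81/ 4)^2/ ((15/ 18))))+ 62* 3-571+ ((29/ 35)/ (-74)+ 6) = -19319054837/ 50978970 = -378.96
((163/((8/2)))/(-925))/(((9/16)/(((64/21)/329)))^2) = -42729472/3576491003925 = -0.00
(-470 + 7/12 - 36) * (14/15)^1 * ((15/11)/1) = -42455/66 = -643.26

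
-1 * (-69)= 69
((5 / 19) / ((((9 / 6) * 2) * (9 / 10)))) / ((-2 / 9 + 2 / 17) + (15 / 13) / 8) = 88400 / 35967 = 2.46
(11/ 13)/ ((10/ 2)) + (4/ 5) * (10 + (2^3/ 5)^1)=3071/ 325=9.45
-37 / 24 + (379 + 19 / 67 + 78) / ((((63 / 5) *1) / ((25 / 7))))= 128.07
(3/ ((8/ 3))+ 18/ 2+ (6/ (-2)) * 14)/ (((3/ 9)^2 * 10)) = -459/ 16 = -28.69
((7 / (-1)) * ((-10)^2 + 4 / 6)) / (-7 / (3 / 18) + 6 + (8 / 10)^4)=660625 / 33366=19.80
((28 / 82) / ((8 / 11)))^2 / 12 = 5929 / 322752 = 0.02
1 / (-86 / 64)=-32 / 43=-0.74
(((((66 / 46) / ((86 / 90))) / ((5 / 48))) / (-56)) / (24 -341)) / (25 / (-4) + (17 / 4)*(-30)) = -7128 / 1174106185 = -0.00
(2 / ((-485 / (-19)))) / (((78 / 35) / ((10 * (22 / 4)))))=7315 / 3783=1.93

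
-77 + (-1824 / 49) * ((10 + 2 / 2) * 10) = -204413 / 49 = -4171.69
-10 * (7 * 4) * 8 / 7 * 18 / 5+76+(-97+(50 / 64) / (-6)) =-225241 / 192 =-1173.13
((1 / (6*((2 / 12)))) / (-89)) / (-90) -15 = -120149 / 8010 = -15.00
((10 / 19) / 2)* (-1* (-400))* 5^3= 250000 / 19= 13157.89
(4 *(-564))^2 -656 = 5088880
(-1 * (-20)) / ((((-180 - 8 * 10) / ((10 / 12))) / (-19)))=95 / 78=1.22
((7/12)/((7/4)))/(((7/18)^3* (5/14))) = 3888/245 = 15.87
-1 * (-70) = 70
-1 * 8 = -8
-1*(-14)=14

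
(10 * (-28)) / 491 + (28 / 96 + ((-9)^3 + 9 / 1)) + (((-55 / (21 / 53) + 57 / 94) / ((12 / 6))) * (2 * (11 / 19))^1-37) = -61676344573 / 73661784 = -837.29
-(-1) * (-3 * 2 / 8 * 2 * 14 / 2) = -21 / 2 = -10.50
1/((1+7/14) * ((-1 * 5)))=-2/15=-0.13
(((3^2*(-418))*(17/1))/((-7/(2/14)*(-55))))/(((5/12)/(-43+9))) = 2372112/1225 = 1936.42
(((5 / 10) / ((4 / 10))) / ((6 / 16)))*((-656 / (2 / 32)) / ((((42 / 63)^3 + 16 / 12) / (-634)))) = 149725440 / 11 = 13611403.64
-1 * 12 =-12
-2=-2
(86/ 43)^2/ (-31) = -4/ 31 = -0.13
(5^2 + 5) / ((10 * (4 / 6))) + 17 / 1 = 43 / 2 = 21.50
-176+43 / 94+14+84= -7289 / 94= -77.54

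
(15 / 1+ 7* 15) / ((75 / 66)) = 528 / 5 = 105.60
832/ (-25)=-832/ 25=-33.28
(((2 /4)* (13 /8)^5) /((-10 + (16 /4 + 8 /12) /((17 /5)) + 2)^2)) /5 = 33813 /1310720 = 0.03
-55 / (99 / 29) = -145 / 9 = -16.11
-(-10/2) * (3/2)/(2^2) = 15/8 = 1.88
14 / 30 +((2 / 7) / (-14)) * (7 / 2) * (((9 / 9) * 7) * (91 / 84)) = -3 / 40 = -0.08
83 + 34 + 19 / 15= 1774 / 15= 118.27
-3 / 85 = -0.04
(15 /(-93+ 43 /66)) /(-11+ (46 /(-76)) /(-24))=180576 /12200971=0.01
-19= -19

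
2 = 2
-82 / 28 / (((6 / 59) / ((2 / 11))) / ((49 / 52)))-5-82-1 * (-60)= -109597 / 3432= -31.93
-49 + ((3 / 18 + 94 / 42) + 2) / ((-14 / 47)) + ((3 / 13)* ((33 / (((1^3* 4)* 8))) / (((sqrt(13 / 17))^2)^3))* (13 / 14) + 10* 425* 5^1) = 437916008063 / 20669376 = 21186.71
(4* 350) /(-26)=-700 /13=-53.85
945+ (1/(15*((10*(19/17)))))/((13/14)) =17506244/18525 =945.01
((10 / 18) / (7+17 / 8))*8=0.49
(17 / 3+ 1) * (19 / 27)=380 / 81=4.69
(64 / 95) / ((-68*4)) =-4 / 1615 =-0.00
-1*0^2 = 0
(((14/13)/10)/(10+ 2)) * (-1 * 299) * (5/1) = -161/12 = -13.42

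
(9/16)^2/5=0.06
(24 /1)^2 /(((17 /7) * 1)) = 4032 /17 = 237.18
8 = 8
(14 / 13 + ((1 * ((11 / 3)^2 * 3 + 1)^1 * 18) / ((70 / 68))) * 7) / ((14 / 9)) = 1480131 / 455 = 3253.04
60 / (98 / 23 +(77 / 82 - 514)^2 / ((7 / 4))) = 16238460 / 40710441109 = 0.00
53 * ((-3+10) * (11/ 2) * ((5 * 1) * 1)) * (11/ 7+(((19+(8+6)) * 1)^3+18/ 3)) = 366724490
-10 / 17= -0.59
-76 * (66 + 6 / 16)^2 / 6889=-5357259 / 110224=-48.60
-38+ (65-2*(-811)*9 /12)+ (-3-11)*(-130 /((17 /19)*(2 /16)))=595559 /34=17516.44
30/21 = 10/7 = 1.43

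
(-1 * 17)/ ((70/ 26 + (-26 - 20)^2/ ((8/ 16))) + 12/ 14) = -1547/ 385435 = -0.00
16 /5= 3.20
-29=-29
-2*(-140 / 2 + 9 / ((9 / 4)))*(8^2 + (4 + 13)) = 10692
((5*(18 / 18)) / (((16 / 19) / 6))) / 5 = 57 / 8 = 7.12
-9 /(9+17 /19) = -171 /188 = -0.91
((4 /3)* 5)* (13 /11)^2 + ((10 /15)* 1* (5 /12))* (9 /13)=89695 /9438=9.50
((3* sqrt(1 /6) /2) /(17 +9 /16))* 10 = 0.35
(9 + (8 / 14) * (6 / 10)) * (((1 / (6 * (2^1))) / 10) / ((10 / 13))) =1417 / 14000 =0.10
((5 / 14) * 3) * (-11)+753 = 10377 / 14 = 741.21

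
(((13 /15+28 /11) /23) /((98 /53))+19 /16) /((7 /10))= 3771857 /2082696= 1.81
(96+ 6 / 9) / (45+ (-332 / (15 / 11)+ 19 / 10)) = -2900 / 5897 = -0.49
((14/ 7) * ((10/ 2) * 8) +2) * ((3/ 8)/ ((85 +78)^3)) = 123/ 17322988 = 0.00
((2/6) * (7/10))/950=0.00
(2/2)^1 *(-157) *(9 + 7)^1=-2512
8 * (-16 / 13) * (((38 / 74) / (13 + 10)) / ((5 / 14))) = -34048 / 55315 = -0.62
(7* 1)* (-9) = -63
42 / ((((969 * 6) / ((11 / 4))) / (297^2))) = 2264031 / 1292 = 1752.35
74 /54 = 37 /27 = 1.37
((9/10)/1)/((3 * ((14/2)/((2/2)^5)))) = 3/70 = 0.04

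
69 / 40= 1.72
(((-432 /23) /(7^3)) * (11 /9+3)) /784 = -114 /386561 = -0.00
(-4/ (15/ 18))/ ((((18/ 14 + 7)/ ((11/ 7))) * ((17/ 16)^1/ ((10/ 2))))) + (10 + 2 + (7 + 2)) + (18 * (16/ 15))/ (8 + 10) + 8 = 190663/ 7395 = 25.78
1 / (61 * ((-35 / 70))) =-2 / 61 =-0.03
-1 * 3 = -3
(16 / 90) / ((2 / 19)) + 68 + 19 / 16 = 51031 / 720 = 70.88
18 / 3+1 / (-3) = 17 / 3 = 5.67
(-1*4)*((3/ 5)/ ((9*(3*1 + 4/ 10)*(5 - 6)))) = 4/ 51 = 0.08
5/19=0.26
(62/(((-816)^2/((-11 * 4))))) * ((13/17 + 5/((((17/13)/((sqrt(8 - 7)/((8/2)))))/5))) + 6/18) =-408859/16979328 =-0.02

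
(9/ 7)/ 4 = 9/ 28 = 0.32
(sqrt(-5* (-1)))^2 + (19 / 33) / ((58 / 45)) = 3475 / 638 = 5.45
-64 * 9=-576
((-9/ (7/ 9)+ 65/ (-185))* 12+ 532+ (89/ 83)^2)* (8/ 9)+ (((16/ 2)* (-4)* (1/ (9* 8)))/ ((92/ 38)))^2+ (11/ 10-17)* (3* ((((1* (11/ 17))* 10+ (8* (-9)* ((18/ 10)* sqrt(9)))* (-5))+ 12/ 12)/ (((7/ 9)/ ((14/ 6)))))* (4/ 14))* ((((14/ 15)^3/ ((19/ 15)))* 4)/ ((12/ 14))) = -29466390485605918772/ 123472194324885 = -238647.99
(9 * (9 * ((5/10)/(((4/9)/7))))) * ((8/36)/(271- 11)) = 567/1040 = 0.55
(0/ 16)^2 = 0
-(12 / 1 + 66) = -78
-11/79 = -0.14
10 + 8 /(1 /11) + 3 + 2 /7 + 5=106.29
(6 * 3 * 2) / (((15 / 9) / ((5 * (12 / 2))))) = 648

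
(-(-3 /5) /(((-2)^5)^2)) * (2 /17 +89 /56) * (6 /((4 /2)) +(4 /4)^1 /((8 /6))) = 14625 /3899392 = 0.00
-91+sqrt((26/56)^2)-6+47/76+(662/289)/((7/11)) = -3548415/38437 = -92.32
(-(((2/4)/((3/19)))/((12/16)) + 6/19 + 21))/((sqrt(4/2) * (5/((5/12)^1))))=-4367 * sqrt(2)/4104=-1.50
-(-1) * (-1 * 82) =-82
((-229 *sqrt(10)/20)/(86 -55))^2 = 52441/38440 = 1.36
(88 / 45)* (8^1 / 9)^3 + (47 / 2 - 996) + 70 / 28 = -31775794 / 32805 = -968.63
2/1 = 2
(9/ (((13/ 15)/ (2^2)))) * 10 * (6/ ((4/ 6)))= 48600/ 13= 3738.46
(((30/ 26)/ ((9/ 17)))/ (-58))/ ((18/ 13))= -85/ 3132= -0.03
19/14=1.36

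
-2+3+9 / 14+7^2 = 709 / 14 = 50.64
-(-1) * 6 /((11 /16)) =96 /11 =8.73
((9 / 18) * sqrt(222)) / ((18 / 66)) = 11 * sqrt(222) / 6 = 27.32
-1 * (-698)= 698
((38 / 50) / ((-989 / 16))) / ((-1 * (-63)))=-304 / 1557675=-0.00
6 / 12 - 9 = -17 / 2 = -8.50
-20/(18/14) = -140/9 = -15.56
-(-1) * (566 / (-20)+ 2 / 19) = -5357 / 190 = -28.19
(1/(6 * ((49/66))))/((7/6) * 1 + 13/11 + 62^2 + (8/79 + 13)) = 57354/986035379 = 0.00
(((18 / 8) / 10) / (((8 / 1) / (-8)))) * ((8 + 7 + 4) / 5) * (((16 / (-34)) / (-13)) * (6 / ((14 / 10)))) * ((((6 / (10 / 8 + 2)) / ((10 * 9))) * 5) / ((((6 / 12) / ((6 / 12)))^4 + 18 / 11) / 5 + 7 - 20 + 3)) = 15048 / 10477831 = 0.00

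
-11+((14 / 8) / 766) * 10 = -16817 / 1532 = -10.98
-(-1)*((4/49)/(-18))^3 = -8/85766121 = -0.00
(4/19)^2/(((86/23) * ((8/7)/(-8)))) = -1288/15523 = -0.08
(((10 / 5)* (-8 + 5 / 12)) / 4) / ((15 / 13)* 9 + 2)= -169 / 552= -0.31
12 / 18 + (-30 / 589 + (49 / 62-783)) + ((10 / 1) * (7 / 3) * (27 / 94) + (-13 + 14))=-128541883 / 166098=-773.89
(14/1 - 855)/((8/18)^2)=-68121/16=-4257.56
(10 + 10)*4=80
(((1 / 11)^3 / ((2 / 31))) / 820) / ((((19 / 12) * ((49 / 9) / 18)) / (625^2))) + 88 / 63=5935339609 / 457250409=12.98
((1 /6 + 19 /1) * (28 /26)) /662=805 /25818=0.03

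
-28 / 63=-4 / 9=-0.44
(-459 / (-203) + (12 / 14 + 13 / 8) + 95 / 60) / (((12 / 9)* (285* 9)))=30823 / 16662240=0.00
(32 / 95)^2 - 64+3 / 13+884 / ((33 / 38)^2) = 141631791443 / 127766925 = 1108.52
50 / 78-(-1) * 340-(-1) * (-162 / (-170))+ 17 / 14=15909731 / 46410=342.81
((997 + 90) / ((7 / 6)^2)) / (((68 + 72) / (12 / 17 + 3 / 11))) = 1790289 / 320705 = 5.58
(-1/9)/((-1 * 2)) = 1/18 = 0.06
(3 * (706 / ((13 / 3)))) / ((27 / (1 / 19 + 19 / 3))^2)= 7195552 / 263169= 27.34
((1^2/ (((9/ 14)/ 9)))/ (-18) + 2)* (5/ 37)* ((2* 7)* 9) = 770/ 37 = 20.81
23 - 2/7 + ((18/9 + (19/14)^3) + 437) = 464.21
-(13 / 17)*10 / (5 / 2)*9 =-468 / 17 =-27.53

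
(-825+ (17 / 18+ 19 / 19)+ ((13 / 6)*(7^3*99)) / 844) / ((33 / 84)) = -78256759 / 41778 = -1873.16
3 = 3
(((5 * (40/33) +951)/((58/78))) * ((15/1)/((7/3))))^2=341364608363025/4986289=68460654.48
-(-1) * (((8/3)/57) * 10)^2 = 6400/29241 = 0.22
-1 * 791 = -791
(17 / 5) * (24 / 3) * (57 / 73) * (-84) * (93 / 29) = -60558624 / 10585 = -5721.17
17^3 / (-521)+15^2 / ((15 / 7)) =49792 / 521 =95.57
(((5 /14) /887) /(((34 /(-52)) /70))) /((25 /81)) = -2106 /15079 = -0.14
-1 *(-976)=976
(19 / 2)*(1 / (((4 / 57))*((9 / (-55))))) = -827.29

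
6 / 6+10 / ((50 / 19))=24 / 5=4.80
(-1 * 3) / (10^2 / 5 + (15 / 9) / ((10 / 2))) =-9 / 61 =-0.15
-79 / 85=-0.93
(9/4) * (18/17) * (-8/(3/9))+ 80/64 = -3803/68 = -55.93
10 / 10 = 1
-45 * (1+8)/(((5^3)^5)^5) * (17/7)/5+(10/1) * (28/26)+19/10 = 61034017805592678806991813189597451128065586090087854823/4817499887508833178451084222615463659167289733886718750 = 12.67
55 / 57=0.96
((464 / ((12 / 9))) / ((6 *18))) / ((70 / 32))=464 / 315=1.47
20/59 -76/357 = 0.13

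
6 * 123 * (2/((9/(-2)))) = -328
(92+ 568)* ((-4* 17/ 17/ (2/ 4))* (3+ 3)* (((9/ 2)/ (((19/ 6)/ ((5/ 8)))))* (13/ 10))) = -694980/ 19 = -36577.89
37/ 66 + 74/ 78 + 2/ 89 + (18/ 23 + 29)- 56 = -43355953/ 1756326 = -24.69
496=496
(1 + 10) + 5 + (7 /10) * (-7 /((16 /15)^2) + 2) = 13.09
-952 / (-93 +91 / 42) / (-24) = -238 / 545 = -0.44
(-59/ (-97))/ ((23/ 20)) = 1180/ 2231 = 0.53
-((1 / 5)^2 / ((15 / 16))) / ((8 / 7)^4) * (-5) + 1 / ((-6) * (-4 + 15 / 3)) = -0.04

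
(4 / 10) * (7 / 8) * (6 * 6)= 63 / 5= 12.60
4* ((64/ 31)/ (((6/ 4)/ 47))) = 24064/ 93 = 258.75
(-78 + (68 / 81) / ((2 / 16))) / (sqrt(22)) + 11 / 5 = 11 / 5-2887 * sqrt(22) / 891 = -13.00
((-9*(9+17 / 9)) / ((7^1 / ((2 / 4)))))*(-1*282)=1974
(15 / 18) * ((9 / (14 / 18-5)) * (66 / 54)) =-165 / 76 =-2.17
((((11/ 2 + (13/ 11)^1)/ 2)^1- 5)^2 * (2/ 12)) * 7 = 3.21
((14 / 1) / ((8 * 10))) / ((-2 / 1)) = -7 / 80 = -0.09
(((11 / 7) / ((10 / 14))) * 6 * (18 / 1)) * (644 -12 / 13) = 1986336 / 13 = 152795.08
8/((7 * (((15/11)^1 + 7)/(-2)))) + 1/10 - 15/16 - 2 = -40067/12880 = -3.11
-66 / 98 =-33 / 49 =-0.67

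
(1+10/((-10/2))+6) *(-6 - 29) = -175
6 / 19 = 0.32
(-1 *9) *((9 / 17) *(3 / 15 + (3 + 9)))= -4941 / 85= -58.13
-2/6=-1/3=-0.33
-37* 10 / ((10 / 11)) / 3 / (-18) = 407 / 54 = 7.54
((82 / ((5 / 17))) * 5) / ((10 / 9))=6273 / 5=1254.60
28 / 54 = 14 / 27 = 0.52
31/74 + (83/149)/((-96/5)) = 206357/529248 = 0.39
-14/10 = -7/5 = -1.40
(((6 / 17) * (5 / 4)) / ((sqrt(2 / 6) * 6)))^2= 75 / 4624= 0.02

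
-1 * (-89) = 89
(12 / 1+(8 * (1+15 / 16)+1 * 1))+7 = 71 / 2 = 35.50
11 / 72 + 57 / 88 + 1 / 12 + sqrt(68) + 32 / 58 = 8243 / 5742 + 2*sqrt(17) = 9.68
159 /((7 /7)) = 159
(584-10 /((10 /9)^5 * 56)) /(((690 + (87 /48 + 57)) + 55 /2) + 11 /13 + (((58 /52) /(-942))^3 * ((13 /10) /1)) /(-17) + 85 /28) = 98156892310970817753 /131156308740568105375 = 0.75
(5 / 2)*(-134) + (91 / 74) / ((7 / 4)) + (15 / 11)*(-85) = -183234 / 407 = -450.21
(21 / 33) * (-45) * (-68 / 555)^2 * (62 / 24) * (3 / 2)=-125426 / 75295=-1.67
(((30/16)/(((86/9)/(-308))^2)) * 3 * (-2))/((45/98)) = -47064402/1849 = -25453.98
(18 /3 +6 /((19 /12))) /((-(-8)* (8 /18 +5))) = 837 /3724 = 0.22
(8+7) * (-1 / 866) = -15 / 866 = -0.02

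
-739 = -739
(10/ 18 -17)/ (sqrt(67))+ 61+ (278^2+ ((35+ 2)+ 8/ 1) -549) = 76841 -148 * sqrt(67)/ 603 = 76838.99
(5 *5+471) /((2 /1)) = 248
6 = 6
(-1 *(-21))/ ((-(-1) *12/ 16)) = 28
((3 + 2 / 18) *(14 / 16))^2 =2401 / 324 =7.41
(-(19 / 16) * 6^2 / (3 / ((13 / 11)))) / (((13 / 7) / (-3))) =1197 / 44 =27.20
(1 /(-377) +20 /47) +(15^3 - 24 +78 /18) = 178381933 /53157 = 3355.76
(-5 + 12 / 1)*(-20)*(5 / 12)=-175 / 3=-58.33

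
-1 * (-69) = 69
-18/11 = -1.64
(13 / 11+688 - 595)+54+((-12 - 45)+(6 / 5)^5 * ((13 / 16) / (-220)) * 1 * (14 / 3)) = 91.14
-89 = -89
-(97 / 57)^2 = -9409 / 3249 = -2.90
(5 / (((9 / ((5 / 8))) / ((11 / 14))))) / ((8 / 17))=4675 / 8064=0.58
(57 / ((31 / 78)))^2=19766916 / 961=20569.11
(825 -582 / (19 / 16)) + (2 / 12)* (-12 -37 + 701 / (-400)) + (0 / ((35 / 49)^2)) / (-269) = 4961827 / 15200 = 326.44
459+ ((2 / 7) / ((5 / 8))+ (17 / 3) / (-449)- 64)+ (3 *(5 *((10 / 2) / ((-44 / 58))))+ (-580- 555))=-869599921 / 1037190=-838.42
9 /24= 3 /8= 0.38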